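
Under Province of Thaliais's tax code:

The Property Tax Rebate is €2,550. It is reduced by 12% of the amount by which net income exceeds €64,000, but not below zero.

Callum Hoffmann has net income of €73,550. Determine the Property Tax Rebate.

Property Tax Rebate: 12% of the €9,550 excess over €64,000 is €1,146; credit = €2,550 − €1,146 = €1,404.

€1,404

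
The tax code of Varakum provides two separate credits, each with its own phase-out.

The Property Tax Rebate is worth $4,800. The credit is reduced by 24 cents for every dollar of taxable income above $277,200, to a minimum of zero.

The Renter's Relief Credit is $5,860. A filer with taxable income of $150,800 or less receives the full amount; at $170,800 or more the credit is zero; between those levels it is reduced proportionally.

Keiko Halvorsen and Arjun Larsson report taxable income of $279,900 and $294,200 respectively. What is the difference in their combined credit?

Keiko ($279,900): Property Tax Rebate: 24% of the $2,700 excess over $277,200 is $648; credit = $4,800 − $648 = $4,152. Renter's Relief Credit: $279,900 is at or above $170,800, so the credit is $0. total $4,152 + $0 = $4,152
Arjun ($294,200): Property Tax Rebate: 24% of the $17,000 excess over $277,200 is $4,080; credit = $4,800 − $4,080 = $720. Renter's Relief Credit: $294,200 is at or above $170,800, so the credit is $0. total $720 + $0 = $720
Difference: |$4,152 − $720| = $3,432.

$3,432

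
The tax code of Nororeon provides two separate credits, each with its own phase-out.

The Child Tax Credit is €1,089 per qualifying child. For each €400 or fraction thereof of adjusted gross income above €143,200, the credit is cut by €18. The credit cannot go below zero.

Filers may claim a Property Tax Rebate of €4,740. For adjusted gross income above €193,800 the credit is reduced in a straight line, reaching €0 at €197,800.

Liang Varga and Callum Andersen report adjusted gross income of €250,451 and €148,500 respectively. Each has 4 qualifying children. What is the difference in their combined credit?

€8,844

Liang (€250,451): Child Tax Credit: base = 4 × €1,089 = €4,356. income exceeds €143,200 by €107,251 → 269 increments × €18 = €4,842 ≥ base, so the credit is €0. Property Tax Rebate: €250,451 is at or above €197,800, so the credit is €0. total €0 + €0 = €0
Callum (€148,500): Child Tax Credit: base = 4 × €1,089 = €4,356. income exceeds €143,200 by €5,300, which is 14 full-or-partial €400 increments; reduction = 14 × €18 = €252, leaving €4,104. Property Tax Rebate: €148,500 is at or below the €193,800 threshold, so the full €4,740 applies. total €4,104 + €4,740 = €8,844
Difference: |€0 − €8,844| = €8,844.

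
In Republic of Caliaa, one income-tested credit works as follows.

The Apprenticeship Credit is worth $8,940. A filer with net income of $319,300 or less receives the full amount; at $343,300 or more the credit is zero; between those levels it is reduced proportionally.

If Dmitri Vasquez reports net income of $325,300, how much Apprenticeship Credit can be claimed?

Apprenticeship Credit: $325,300 is $6,000 into a $24,000 phase-out range, leaving 18,000/24,000 of the credit: $8,940 × 18,000/24,000 = $6,705.

$6,705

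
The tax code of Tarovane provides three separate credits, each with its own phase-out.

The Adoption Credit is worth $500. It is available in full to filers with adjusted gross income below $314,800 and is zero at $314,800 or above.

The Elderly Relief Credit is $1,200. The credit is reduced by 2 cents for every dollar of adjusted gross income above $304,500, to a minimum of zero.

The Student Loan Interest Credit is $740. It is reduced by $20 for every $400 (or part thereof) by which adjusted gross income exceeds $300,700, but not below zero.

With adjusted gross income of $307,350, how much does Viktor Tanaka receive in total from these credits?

Adoption Credit: $307,350 is below the $314,800 cutoff, so the full $500 applies.
Elderly Relief Credit: 2% of the $2,850 excess over $304,500 is $57; credit = $1,200 − $57 = $1,143.
Student Loan Interest Credit: income exceeds $300,700 by $6,650, which is 17 full-or-partial $400 increments; reduction = 17 × $20 = $340, leaving $400.
Total: $500 + $1,143 + $400 = $2,043.

$2,043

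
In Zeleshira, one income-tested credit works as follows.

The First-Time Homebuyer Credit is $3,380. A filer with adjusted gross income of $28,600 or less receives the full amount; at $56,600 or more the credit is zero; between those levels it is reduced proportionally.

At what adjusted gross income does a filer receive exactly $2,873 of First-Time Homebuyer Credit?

$2,873 is 2,873/3,380 of the full $3,380, so 507/3,380 of the $28,000 range has been used: income = $28,600 + $28,000 × 507/3,380 = $32,800.

$32,800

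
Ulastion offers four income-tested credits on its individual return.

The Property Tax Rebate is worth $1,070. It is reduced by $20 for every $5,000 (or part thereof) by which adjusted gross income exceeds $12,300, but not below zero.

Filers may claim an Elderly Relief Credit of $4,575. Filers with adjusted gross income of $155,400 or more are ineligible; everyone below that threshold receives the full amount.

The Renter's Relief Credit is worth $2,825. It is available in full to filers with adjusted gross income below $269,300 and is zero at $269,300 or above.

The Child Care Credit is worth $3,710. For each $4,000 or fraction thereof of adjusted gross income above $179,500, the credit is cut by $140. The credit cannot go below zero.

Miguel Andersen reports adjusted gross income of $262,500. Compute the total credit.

$3,645

Property Tax Rebate: income exceeds $12,300 by $250,200, which is 51 full-or-partial $5,000 increments; reduction = 51 × $20 = $1,020, leaving $50.
Elderly Relief Credit: $262,500 meets or exceeds the $155,400 cutoff, so the credit is $0.
Renter's Relief Credit: $262,500 is below the $269,300 cutoff, so the full $2,825 applies.
Child Care Credit: income exceeds $179,500 by $83,000, which is 21 full-or-partial $4,000 increments; reduction = 21 × $140 = $2,940, leaving $770.
Total: $50 + $0 + $2,825 + $770 = $3,645.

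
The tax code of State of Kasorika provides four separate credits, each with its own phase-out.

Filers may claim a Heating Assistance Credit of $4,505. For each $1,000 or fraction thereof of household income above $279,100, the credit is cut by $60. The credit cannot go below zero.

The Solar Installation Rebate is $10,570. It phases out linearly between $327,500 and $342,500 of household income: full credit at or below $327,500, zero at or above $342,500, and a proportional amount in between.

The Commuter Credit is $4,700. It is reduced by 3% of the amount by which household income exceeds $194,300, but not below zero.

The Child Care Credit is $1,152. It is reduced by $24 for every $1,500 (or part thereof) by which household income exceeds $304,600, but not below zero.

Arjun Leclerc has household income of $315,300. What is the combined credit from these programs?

$14,885

Heating Assistance Credit: income exceeds $279,100 by $36,200, which is 37 full-or-partial $1,000 increments; reduction = 37 × $60 = $2,220, leaving $2,285.
Solar Installation Rebate: $315,300 is at or below the $327,500 threshold, so the full $10,570 applies.
Commuter Credit: 3% of the $121,000 excess over $194,300 is $3,630; credit = $4,700 − $3,630 = $1,070.
Child Care Credit: income exceeds $304,600 by $10,700, which is 8 full-or-partial $1,500 increments; reduction = 8 × $24 = $192, leaving $960.
Total: $2,285 + $10,570 + $1,070 + $960 = $14,885.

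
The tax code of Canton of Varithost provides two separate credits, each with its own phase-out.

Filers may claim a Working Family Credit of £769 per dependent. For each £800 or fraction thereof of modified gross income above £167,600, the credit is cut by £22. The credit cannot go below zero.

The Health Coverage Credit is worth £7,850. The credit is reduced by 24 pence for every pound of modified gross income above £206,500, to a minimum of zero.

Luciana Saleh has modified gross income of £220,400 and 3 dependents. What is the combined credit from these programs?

Working Family Credit: base = 3 × £769 = £2,307. income exceeds £167,600 by £52,800, which is 66 full-or-partial £800 increments; reduction = 66 × £22 = £1,452, leaving £855.
Health Coverage Credit: 24% of the £13,900 excess over £206,500 is £3,336; credit = £7,850 − £3,336 = £4,514.
Total: £855 + £4,514 = £5,369.

£5,369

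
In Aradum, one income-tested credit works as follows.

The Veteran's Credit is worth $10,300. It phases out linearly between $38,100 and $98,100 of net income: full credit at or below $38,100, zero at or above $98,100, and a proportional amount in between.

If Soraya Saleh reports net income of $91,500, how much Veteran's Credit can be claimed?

Veteran's Credit: $91,500 is $53,400 into a $60,000 phase-out range, leaving 6,600/60,000 of the credit: $10,300 × 6,600/60,000 = $1,133.

$1,133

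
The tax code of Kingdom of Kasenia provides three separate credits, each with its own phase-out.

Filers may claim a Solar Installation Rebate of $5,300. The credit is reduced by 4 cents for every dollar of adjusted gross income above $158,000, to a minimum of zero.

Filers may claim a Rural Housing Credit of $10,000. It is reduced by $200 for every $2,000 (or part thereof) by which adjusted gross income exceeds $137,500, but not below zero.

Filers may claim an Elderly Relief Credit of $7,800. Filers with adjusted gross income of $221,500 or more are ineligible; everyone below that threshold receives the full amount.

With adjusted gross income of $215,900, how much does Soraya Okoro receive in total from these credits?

$12,784

Solar Installation Rebate: 4% of the $57,900 excess over $158,000 is $2,316; credit = $5,300 − $2,316 = $2,984.
Rural Housing Credit: income exceeds $137,500 by $78,400, which is 40 full-or-partial $2,000 increments; reduction = 40 × $200 = $8,000, leaving $2,000.
Elderly Relief Credit: $215,900 is below the $221,500 cutoff, so the full $7,800 applies.
Total: $2,984 + $2,000 + $7,800 = $12,784.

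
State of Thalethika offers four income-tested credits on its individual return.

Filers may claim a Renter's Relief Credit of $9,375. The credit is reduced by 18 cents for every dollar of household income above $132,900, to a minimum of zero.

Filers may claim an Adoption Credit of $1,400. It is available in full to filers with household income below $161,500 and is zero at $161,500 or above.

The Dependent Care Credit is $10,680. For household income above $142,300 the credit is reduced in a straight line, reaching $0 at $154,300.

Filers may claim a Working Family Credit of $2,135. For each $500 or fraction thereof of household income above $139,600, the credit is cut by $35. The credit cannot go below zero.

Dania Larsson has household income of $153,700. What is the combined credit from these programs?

Renter's Relief Credit: 18% of the $20,800 excess over $132,900 is $3,744; credit = $9,375 − $3,744 = $5,631.
Adoption Credit: $153,700 is below the $161,500 cutoff, so the full $1,400 applies.
Dependent Care Credit: $153,700 is $11,400 into a $12,000 phase-out range, leaving 600/12,000 of the credit: $10,680 × 600/12,000 = $534.
Working Family Credit: income exceeds $139,600 by $14,100, which is 29 full-or-partial $500 increments; reduction = 29 × $35 = $1,015, leaving $1,120.
Total: $5,631 + $1,400 + $534 + $1,120 = $8,685.

$8,685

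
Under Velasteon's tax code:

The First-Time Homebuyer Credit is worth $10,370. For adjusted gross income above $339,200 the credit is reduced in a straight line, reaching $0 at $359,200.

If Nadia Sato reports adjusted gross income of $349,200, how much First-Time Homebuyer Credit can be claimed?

First-Time Homebuyer Credit: $349,200 is $10,000 into a $20,000 phase-out range, leaving 10,000/20,000 of the credit: $10,370 × 10,000/20,000 = $5,185.

$5,185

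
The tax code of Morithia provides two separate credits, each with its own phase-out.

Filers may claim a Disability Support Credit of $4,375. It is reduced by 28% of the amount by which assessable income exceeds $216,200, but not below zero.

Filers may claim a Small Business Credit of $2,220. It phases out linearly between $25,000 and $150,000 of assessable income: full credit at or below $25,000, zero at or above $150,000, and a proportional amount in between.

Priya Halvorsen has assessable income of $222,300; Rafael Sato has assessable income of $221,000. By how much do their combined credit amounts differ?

Priya ($222,300): Disability Support Credit: 28% of the $6,100 excess over $216,200 is $1,708; credit = $4,375 − $1,708 = $2,667. Small Business Credit: $222,300 is at or above $150,000, so the credit is $0. total $2,667 + $0 = $2,667
Rafael ($221,000): Disability Support Credit: 28% of the $4,800 excess over $216,200 is $1,344; credit = $4,375 − $1,344 = $3,031. Small Business Credit: $221,000 is at or above $150,000, so the credit is $0. total $3,031 + $0 = $3,031
Difference: |$2,667 − $3,031| = $364.

$364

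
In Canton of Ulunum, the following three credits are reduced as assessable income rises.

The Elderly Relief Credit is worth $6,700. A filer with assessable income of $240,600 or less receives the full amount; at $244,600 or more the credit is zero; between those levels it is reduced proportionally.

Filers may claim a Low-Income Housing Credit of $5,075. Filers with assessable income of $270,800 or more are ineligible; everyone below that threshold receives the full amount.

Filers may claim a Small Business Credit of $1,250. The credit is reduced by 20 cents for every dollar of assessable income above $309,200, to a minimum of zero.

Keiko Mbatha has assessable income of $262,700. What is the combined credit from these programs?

$6,325

Elderly Relief Credit: $262,700 is at or above $244,600, so the credit is $0.
Low-Income Housing Credit: $262,700 is below the $270,800 cutoff, so the full $5,075 applies.
Small Business Credit: $262,700 is at or below the $309,200 threshold, so the full $1,250 applies.
Total: $0 + $5,075 + $1,250 = $6,325.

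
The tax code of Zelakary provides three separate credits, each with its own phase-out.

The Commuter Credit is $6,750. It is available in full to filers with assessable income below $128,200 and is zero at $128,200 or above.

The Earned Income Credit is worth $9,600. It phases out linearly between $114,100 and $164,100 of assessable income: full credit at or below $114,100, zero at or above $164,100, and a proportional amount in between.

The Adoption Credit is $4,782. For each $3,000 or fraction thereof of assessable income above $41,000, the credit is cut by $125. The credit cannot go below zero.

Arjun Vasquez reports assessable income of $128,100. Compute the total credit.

Commuter Credit: $128,100 is below the $128,200 cutoff, so the full $6,750 applies.
Earned Income Credit: $128,100 is $14,000 into a $50,000 phase-out range, leaving 36,000/50,000 of the credit: $9,600 × 36,000/50,000 = $6,912.
Adoption Credit: income exceeds $41,000 by $87,100, which is 30 full-or-partial $3,000 increments; reduction = 30 × $125 = $3,750, leaving $1,032.
Total: $6,750 + $6,912 + $1,032 = $14,694.

$14,694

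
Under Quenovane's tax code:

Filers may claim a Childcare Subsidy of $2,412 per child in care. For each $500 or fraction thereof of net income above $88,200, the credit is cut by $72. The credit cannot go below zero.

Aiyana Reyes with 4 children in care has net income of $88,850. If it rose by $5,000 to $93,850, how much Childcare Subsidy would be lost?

$720

At $88,850 — base = 4 × $2,412 = $9,648. income exceeds $88,200 by $650, which is 2 full-or-partial $500 increments; reduction = 2 × $72 = $144, leaving $9,504.
At $93,850 — base = 4 × $2,412 = $9,648. income exceeds $88,200 by $5,650, which is 12 full-or-partial $500 increments; reduction = 12 × $72 = $864, leaving $8,784.
Lost: $9,504 − $8,784 = $720.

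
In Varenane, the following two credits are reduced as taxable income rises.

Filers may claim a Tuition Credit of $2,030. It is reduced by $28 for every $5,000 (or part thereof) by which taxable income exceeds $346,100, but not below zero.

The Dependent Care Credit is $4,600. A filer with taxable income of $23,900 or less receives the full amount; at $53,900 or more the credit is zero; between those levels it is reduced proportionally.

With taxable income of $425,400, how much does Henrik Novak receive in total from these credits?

Tuition Credit: income exceeds $346,100 by $79,300, which is 16 full-or-partial $5,000 increments; reduction = 16 × $28 = $448, leaving $1,582.
Dependent Care Credit: $425,400 is at or above $53,900, so the credit is $0.
Total: $1,582 + $0 = $1,582.

$1,582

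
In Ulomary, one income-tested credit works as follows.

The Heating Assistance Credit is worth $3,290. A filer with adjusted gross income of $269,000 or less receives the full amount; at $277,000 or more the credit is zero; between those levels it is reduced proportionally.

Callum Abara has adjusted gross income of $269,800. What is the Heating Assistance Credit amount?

$2,961

Heating Assistance Credit: $269,800 is $800 into a $8,000 phase-out range, leaving 7,200/8,000 of the credit: $3,290 × 7,200/8,000 = $2,961.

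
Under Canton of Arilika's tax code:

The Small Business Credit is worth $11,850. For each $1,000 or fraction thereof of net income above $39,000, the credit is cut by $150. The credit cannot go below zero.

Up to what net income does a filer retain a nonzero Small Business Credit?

After 78 increments the reduction is 78 × $150 = $11,700, leaving $150; one more increment wipes it out. Increment 78 ends at excess 78 × $1,000 = $78,000, so the highest qualifying income is $39,000 + $78,000 = $117,000.

$117,000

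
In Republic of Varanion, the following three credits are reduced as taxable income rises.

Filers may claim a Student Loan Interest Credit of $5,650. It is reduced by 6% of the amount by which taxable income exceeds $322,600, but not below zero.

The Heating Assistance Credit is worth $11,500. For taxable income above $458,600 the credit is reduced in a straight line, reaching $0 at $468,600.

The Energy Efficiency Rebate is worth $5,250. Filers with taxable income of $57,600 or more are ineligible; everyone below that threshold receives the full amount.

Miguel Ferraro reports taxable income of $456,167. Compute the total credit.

$11,500

Student Loan Interest Credit: 6% of the $133,567 excess over $322,600 is $8,014.02 ≥ base, so the credit is $0.
Heating Assistance Credit: $456,167 is at or below the $458,600 threshold, so the full $11,500 applies.
Energy Efficiency Rebate: $456,167 meets or exceeds the $57,600 cutoff, so the credit is $0.
Total: $0 + $11,500 + $0 = $11,500.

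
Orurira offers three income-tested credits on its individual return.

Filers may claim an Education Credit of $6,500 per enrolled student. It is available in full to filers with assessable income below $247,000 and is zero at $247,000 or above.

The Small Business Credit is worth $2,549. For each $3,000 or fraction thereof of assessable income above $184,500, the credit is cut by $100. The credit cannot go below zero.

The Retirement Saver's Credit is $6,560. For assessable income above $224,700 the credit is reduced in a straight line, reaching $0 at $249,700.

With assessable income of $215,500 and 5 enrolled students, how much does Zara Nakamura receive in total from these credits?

Education Credit: base = 5 × $6,500 = $32,500. $215,500 is below the $247,000 cutoff, so the full $32,500 applies.
Small Business Credit: income exceeds $184,500 by $31,000, which is 11 full-or-partial $3,000 increments; reduction = 11 × $100 = $1,100, leaving $1,449.
Retirement Saver's Credit: $215,500 is at or below the $224,700 threshold, so the full $6,560 applies.
Total: $32,500 + $1,449 + $6,560 = $40,509.

$40,509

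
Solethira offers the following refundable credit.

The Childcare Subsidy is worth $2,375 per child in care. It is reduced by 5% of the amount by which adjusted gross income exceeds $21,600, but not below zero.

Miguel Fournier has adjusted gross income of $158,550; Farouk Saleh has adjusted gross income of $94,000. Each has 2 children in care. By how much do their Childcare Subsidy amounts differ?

Miguel ($158,550): Childcare Subsidy: base = 2 × $2,375 = $4,750. 5% of the $136,950 excess over $21,600 is $6,847.50 ≥ base, so the credit is $0.
Farouk ($94,000): Childcare Subsidy: base = 2 × $2,375 = $4,750. 5% of the $72,400 excess over $21,600 is $3,620; credit = $4,750 − $3,620 = $1,130.
Difference: |$0 − $1,130| = $1,130.

$1,130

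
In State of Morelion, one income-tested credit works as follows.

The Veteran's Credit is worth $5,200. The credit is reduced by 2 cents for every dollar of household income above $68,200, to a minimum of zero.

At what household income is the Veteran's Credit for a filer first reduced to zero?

$328,200

The credit falls by 2% of each dollar above $68,200, so it reaches zero when the excess is $5,200 / 2% = $260,000: income = $68,200 + $260,000 = $328,200.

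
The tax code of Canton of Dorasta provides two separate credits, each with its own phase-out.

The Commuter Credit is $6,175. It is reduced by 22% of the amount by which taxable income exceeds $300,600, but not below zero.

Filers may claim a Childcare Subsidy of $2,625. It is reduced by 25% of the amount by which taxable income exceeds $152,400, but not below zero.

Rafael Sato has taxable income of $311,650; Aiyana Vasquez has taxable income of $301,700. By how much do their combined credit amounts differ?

Rafael ($311,650): Commuter Credit: 22% of the $11,050 excess over $300,600 is $2,431; credit = $6,175 − $2,431 = $3,744. Childcare Subsidy: 25% of the $159,250 excess over $152,400 is $39,812.50 ≥ base, so the credit is $0. total $3,744 + $0 = $3,744
Aiyana ($301,700): Commuter Credit: 22% of the $1,100 excess over $300,600 is $242; credit = $6,175 − $242 = $5,933. Childcare Subsidy: 25% of the $149,300 excess over $152,400 is $37,325 ≥ base, so the credit is $0. total $5,933 + $0 = $5,933
Difference: |$3,744 − $5,933| = $2,189.

$2,189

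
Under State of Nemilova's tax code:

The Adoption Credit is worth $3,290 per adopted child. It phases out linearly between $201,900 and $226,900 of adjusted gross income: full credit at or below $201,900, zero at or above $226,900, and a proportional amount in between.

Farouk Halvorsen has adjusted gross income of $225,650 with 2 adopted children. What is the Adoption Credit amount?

$329

Adoption Credit: base = 2 × $3,290 = $6,580. $225,650 is $23,750 into a $25,000 phase-out range, leaving 1,250/25,000 of the credit: $6,580 × 1,250/25,000 = $329.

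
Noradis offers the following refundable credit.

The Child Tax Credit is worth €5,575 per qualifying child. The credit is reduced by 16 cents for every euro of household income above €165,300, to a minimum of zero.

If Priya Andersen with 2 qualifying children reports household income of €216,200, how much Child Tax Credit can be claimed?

Child Tax Credit: base = 2 × €5,575 = €11,150. 16% of the €50,900 excess over €165,300 is €8,144; credit = €11,150 − €8,144 = €3,006.

€3,006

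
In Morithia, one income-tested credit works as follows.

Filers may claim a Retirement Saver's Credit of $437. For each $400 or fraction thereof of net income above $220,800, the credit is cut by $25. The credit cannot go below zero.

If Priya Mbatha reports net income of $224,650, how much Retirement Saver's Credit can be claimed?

Retirement Saver's Credit: income exceeds $220,800 by $3,850, which is 10 full-or-partial $400 increments; reduction = 10 × $25 = $250, leaving $187.

$187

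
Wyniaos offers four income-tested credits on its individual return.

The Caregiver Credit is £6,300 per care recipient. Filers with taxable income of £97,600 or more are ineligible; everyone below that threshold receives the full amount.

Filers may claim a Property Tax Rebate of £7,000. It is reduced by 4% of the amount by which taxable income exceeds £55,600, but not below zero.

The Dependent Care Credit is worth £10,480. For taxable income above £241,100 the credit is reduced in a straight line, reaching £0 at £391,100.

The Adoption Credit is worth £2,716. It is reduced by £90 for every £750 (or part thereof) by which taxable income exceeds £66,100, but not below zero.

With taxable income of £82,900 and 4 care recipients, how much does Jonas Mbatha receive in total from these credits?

£42,234

Caregiver Credit: base = 4 × £6,300 = £25,200. £82,900 is below the £97,600 cutoff, so the full £25,200 applies.
Property Tax Rebate: 4% of the £27,300 excess over £55,600 is £1,092; credit = £7,000 − £1,092 = £5,908.
Dependent Care Credit: £82,900 is at or below the £241,100 threshold, so the full £10,480 applies.
Adoption Credit: income exceeds £66,100 by £16,800, which is 23 full-or-partial £750 increments; reduction = 23 × £90 = £2,070, leaving £646.
Total: £25,200 + £5,908 + £10,480 + £646 = £42,234.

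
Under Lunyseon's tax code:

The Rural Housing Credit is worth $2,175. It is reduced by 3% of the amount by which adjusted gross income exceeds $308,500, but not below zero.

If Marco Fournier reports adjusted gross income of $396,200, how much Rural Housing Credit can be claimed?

$0

Rural Housing Credit: 3% of the $87,700 excess over $308,500 is $2,631 ≥ base, so the credit is $0.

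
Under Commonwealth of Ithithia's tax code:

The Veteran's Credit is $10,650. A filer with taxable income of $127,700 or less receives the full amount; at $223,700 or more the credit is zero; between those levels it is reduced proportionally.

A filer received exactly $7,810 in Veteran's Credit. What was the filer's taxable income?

$7,810 is 7,810/10,650 of the full $10,650, so 2,840/10,650 of the $96,000 range has been used: income = $127,700 + $96,000 × 2,840/10,650 = $153,300.

$153,300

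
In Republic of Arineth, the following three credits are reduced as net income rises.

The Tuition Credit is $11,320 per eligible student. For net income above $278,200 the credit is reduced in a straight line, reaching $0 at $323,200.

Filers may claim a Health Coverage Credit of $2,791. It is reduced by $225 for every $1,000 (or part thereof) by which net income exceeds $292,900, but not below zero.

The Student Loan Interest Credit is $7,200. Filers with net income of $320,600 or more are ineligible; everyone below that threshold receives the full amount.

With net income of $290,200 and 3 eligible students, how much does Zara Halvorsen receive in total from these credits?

Tuition Credit: base = 3 × $11,320 = $33,960. $290,200 is $12,000 into a $45,000 phase-out range, leaving 33,000/45,000 of the credit: $33,960 × 33,000/45,000 = $24,904.
Health Coverage Credit: $290,200 is at or below the $292,900 threshold, so the full $2,791 applies.
Student Loan Interest Credit: $290,200 is below the $320,600 cutoff, so the full $7,200 applies.
Total: $24,904 + $2,791 + $7,200 = $34,895.

$34,895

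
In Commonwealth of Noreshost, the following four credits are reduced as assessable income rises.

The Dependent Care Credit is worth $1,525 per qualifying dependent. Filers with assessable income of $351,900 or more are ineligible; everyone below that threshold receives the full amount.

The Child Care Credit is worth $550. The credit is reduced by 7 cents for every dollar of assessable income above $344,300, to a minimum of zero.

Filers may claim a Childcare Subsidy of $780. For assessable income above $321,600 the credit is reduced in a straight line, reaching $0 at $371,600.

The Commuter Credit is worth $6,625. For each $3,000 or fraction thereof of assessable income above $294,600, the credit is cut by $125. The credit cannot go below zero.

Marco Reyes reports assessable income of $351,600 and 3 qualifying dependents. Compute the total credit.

Dependent Care Credit: base = 3 × $1,525 = $4,575. $351,600 is below the $351,900 cutoff, so the full $4,575 applies.
Child Care Credit: 7% of the $7,300 excess over $344,300 is $511; credit = $550 − $511 = $39.
Childcare Subsidy: $351,600 is $30,000 into a $50,000 phase-out range, leaving 20,000/50,000 of the credit: $780 × 20,000/50,000 = $312.
Commuter Credit: income exceeds $294,600 by $57,000, which is 19 full-or-partial $3,000 increments; reduction = 19 × $125 = $2,375, leaving $4,250.
Total: $4,575 + $39 + $312 + $4,250 = $9,176.

$9,176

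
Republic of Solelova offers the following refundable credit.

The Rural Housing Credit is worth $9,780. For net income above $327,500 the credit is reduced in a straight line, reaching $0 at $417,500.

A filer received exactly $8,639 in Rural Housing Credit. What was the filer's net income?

$338,000

$8,639 is 8,639/9,780 of the full $9,780, so 1,141/9,780 of the $90,000 range has been used: income = $327,500 + $90,000 × 1,141/9,780 = $338,000.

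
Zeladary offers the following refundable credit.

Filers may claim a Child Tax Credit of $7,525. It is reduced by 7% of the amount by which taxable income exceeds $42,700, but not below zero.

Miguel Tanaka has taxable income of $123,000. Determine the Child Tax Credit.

Child Tax Credit: 7% of the $80,300 excess over $42,700 is $5,621; credit = $7,525 − $5,621 = $1,904.

$1,904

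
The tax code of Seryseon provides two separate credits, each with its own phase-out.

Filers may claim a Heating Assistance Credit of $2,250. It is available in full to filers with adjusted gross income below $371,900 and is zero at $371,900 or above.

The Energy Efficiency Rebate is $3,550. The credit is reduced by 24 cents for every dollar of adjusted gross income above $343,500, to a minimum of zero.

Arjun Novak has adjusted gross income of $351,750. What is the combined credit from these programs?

$3,820

Heating Assistance Credit: $351,750 is below the $371,900 cutoff, so the full $2,250 applies.
Energy Efficiency Rebate: 24% of the $8,250 excess over $343,500 is $1,980; credit = $3,550 − $1,980 = $1,570.
Total: $2,250 + $1,570 = $3,820.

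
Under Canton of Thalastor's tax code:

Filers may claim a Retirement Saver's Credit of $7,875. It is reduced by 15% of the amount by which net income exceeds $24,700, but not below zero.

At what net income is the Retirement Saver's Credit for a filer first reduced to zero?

The credit falls by 15% of each dollar above $24,700, so it reaches zero when the excess is $7,875 / 15% = $52,500: income = $24,700 + $52,500 = $77,200.

$77,200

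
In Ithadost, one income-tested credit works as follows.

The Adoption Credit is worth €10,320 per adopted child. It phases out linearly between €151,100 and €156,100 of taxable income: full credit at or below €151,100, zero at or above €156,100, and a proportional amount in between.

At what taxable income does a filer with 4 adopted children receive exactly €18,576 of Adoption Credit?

Full credit = 4 × €10,320 = €41,280.
€18,576 is 18,576/41,280 of the full €41,280, so 22,704/41,280 of the €5,000 range has been used: income = €151,100 + €5,000 × 22,704/41,280 = €153,850.

€153,850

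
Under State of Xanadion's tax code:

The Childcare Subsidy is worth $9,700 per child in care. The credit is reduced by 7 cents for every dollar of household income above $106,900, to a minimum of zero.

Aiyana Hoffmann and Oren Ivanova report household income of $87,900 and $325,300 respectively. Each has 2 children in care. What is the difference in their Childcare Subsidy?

$15,288

Aiyana ($87,900): Childcare Subsidy: base = 2 × $9,700 = $19,400. $87,900 is at or below the $106,900 threshold, so the full $19,400 applies.
Oren ($325,300): Childcare Subsidy: base = 2 × $9,700 = $19,400. 7% of the $218,400 excess over $106,900 is $15,288; credit = $19,400 − $15,288 = $4,112.
Difference: |$19,400 − $4,112| = $15,288.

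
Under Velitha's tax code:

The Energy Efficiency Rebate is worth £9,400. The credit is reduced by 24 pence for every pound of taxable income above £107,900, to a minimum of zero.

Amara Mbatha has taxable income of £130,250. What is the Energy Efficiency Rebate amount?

£4,036

Energy Efficiency Rebate: 24% of the £22,350 excess over £107,900 is £5,364; credit = £9,400 − £5,364 = £4,036.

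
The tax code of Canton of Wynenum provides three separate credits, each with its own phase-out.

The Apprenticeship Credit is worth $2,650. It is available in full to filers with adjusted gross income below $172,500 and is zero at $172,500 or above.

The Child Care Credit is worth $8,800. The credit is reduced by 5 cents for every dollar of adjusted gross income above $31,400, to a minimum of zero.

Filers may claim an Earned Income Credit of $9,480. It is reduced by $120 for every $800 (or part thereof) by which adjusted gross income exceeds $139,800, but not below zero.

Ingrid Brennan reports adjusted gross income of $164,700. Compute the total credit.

$10,425

Apprenticeship Credit: $164,700 is below the $172,500 cutoff, so the full $2,650 applies.
Child Care Credit: 5% of the $133,300 excess over $31,400 is $6,665; credit = $8,800 − $6,665 = $2,135.
Earned Income Credit: income exceeds $139,800 by $24,900, which is 32 full-or-partial $800 increments; reduction = 32 × $120 = $3,840, leaving $5,640.
Total: $2,650 + $2,135 + $5,640 = $10,425.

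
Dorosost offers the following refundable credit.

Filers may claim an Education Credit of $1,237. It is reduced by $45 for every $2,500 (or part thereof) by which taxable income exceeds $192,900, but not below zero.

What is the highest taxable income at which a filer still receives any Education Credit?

After 27 increments the reduction is 27 × $45 = $1,215, leaving $22; one more increment wipes it out. Increment 27 ends at excess 27 × $2,500 = $67,500, so the highest qualifying income is $192,900 + $67,500 = $260,400.

$260,400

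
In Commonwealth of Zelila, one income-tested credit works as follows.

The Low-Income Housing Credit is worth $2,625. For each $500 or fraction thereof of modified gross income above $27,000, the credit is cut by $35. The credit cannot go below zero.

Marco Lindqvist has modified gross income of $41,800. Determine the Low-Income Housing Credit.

Low-Income Housing Credit: income exceeds $27,000 by $14,800, which is 30 full-or-partial $500 increments; reduction = 30 × $35 = $1,050, leaving $1,575.

$1,575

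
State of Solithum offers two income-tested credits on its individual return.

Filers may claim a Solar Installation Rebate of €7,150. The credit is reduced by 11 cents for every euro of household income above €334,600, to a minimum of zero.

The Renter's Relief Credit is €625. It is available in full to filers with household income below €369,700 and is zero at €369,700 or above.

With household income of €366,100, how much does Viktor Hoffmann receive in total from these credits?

€4,310

Solar Installation Rebate: 11% of the €31,500 excess over €334,600 is €3,465; credit = €7,150 − €3,465 = €3,685.
Renter's Relief Credit: €366,100 is below the €369,700 cutoff, so the full €625 applies.
Total: €3,685 + €625 = €4,310.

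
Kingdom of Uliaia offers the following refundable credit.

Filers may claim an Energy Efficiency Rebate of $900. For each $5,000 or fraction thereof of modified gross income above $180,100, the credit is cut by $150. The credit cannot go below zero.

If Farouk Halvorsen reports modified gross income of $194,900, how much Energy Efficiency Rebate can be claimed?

Energy Efficiency Rebate: income exceeds $180,100 by $14,800, which is 3 full-or-partial $5,000 increments; reduction = 3 × $150 = $450, leaving $450.

$450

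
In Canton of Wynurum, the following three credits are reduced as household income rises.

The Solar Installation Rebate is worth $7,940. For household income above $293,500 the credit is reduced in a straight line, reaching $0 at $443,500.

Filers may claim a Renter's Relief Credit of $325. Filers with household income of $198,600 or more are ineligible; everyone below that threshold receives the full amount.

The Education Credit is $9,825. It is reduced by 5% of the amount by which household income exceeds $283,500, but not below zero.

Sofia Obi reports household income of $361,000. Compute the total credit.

Solar Installation Rebate: $361,000 is $67,500 into a $150,000 phase-out range, leaving 82,500/150,000 of the credit: $7,940 × 82,500/150,000 = $4,367.
Renter's Relief Credit: $361,000 meets or exceeds the $198,600 cutoff, so the credit is $0.
Education Credit: 5% of the $77,500 excess over $283,500 is $3,875; credit = $9,825 − $3,875 = $5,950.
Total: $4,367 + $0 + $5,950 = $10,317.

$10,317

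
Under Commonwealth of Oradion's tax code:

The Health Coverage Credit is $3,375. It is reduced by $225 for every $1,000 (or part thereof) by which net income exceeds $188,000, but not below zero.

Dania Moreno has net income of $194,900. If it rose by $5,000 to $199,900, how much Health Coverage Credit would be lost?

$1,125

At $194,900 — income exceeds $188,000 by $6,900, which is 7 full-or-partial $1,000 increments; reduction = 7 × $225 = $1,575, leaving $1,800.
At $199,900 — income exceeds $188,000 by $11,900, which is 12 full-or-partial $1,000 increments; reduction = 12 × $225 = $2,700, leaving $675.
Lost: $1,800 − $675 = $1,125.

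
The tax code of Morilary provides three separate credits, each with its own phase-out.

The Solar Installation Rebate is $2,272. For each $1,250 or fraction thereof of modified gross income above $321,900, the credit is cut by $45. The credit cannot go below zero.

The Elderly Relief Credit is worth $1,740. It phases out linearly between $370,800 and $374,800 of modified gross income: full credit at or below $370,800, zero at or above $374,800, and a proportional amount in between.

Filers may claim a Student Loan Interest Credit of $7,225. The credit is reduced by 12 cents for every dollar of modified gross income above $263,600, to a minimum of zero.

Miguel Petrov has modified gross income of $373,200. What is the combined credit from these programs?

$1,078

Solar Installation Rebate: income exceeds $321,900 by $51,300, which is 42 full-or-partial $1,250 increments; reduction = 42 × $45 = $1,890, leaving $382.
Elderly Relief Credit: $373,200 is $2,400 into a $4,000 phase-out range, leaving 1,600/4,000 of the credit: $1,740 × 1,600/4,000 = $696.
Student Loan Interest Credit: 12% of the $109,600 excess over $263,600 is $13,152 ≥ base, so the credit is $0.
Total: $382 + $696 + $0 = $1,078.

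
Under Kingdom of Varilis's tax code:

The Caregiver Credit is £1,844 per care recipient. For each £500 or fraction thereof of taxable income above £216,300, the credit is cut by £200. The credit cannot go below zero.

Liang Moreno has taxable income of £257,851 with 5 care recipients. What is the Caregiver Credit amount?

£0

Caregiver Credit: base = 5 × £1,844 = £9,220. income exceeds £216,300 by £41,551 → 84 increments × £200 = £16,800 ≥ base, so the credit is £0.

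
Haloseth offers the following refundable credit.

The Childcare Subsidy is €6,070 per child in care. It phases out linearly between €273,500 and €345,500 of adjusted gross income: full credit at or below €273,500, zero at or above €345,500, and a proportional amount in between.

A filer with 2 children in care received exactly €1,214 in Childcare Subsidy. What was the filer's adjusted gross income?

Full credit = 2 × €6,070 = €12,140.
€1,214 is 1,214/12,140 of the full €12,140, so 10,926/12,140 of the €72,000 range has been used: income = €273,500 + €72,000 × 10,926/12,140 = €338,300.

€338,300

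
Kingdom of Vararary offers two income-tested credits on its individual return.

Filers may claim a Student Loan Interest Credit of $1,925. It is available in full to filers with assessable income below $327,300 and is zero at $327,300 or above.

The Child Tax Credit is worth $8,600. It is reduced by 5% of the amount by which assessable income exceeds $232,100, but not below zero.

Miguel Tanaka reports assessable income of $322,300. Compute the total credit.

$6,015

Student Loan Interest Credit: $322,300 is below the $327,300 cutoff, so the full $1,925 applies.
Child Tax Credit: 5% of the $90,200 excess over $232,100 is $4,510; credit = $8,600 − $4,510 = $4,090.
Total: $1,925 + $4,090 = $6,015.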